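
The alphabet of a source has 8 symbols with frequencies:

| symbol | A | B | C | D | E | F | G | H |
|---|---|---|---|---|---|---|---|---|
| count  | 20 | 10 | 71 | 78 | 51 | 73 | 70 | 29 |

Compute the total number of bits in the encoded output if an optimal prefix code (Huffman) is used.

Build the Huffman tree bottom-up:
merge B(10) and A(20): 30
merge H(29) and 30: 59
merge E(51) and 59: 110
merge G(70) and C(71): 141
merge F(73) and D(78): 151
merge 110 and 141: 251
merge 151 and 251: 402
Each symbol's bit-cost is frequency × depth; summing gives 1144 bits (equivalently 30 + 59 + 110 + 141 + 151 + 251 + 402).

1144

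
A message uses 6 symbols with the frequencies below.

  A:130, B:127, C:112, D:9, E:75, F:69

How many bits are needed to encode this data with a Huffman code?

1275

Greedily combine the two least-frequent nodes:
merge D(9) and F(69): 78
merge E(75) and 78: 153
merge C(112) and B(127): 239
merge A(130) and 153: 283
merge 239 and 283: 522
The encoded length is the sum of every internal node's weight: 78 + 153 + 239 + 283 + 522 = 1275 bits.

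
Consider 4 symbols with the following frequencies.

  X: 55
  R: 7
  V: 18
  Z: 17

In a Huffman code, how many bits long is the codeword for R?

3

Build the tree from the bottom:
R(7) + Z(17) → 24
V(18) + 24 → 42
42 + X(55) → 97
The subtree containing R is merged 3 times, so code length = 3.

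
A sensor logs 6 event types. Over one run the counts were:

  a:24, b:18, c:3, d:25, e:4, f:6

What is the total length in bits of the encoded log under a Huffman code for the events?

180

Build the Huffman tree bottom-up:
merge c(3) and e(4): 7
merge f(6) and 7: 13
merge 13 and b(18): 31
merge a(24) and d(25): 49
merge 31 and 49: 80
Each symbol's bit-cost is frequency × depth; summing gives 180 bits (equivalently 7 + 13 + 31 + 49 + 80).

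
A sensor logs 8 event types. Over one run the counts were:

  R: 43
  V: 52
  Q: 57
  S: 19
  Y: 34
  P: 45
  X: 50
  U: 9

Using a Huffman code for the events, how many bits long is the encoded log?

Greedily combine the two least-frequent nodes:
merge U(9) and S(19): 28
merge 28 and Y(34): 62
merge R(43) and P(45): 88
merge X(50) and V(52): 102
merge Q(57) and 62: 119
merge 88 and 102: 190
merge 119 and 190: 309
The encoded length is the sum of every internal node's weight: 28 + 62 + 88 + 102 + 119 + 190 + 309 = 898 bits.

898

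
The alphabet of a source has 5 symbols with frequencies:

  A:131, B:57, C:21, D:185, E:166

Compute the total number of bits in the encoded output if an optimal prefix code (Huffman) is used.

1198

Build the Huffman tree bottom-up:
combine C(21), B(57) → 78
combine 78, A(131) → 209
combine E(166), D(185) → 351
combine 209, 351 → 560
Each symbol's bit-cost is frequency × depth; summing gives 1198 bits (equivalently 78 + 209 + 351 + 560).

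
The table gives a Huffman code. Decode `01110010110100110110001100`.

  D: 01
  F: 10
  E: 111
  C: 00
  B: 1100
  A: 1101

DBFACAFCB

Read left to right; each codeword is recognised as soon as it completes (prefix code):
  01→D | 1100→B | 10→F | 1101→A | 00→C | 1101→A | 10→F | 00→C | 1100→B
Decoded message: DBFACAFCB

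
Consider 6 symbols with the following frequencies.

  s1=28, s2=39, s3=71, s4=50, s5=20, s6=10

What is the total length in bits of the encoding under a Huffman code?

Build the Huffman tree bottom-up:
combine s6(10), s5(20) → 30
combine s1(28), 30 → 58
combine s2(39), s4(50) → 89
combine 58, s3(71) → 129
combine 89, 129 → 218
Total encoded bits = sum of merged weights = 30 + 58 + 89 + 129 + 218 = 524.

524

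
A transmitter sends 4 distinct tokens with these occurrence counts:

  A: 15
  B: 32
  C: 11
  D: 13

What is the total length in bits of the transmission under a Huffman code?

Merge the two smallest weights repeatedly:
combine C(11), D(13) → 24
combine A(15), 24 → 39
combine B(32), 39 → 71
Each symbol's bit-cost is frequency × depth; summing gives 134 bits (equivalently 24 + 39 + 71).

134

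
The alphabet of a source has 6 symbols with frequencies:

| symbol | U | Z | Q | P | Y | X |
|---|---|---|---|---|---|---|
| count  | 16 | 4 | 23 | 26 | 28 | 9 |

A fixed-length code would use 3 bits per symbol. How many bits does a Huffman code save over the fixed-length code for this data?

Fixed-length: 3 bits × 106 symbols = 318 bits.
Huffman merges:
combine Z(4), X(9) → 13
combine 13, U(16) → 29
combine Q(23), P(26) → 49
combine Y(28), 29 → 57
combine 49, 57 → 106
Huffman total = 13 + 29 + 49 + 57 + 106 = 254 bits.
Saving = 318 − 254 = 64 bits.

64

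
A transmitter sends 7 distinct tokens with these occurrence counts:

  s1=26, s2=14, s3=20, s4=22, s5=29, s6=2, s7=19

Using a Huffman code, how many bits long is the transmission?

357

Build the Huffman tree bottom-up:
merge s6(2) and s2(14): 16
merge 16 and s7(19): 35
merge s3(20) and s4(22): 42
merge s1(26) and s5(29): 55
merge 35 and 42: 77
merge 55 and 77: 132
Total encoded bits = sum of merged weights = 16 + 35 + 42 + 55 + 77 + 132 = 357.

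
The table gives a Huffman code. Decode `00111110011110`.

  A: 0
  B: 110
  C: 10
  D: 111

Read left to right; each codeword is recognised as soon as it completes (prefix code):
  0→A | 0→A | 111→D | 110→B | 0→A | 111→D | 10→C
Decoded message: AADBADC

AADBADC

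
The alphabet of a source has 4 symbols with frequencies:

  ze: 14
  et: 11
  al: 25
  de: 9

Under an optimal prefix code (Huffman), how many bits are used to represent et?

Repeatedly merge the two smallest:
combine de(9), et(11) → 20
combine ze(14), 20 → 34
combine al(25), 34 → 59
The subtree containing et is merged 3 times, so code length = 3.

3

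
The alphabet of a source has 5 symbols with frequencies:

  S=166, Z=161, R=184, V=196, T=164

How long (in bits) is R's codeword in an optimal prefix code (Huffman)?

2

Repeatedly merge the two smallest:
Z(161) + T(164) → 325
S(166) + R(184) → 350
V(196) + 325 → 521
350 + 521 → 871
R's leaf is at depth 2, giving a 2-bit codeword.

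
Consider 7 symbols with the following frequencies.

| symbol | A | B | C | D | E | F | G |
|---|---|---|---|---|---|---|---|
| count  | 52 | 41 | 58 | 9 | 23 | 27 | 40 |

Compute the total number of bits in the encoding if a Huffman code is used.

672

Merge the two smallest weights repeatedly:
merge D(9) and E(23): 32
merge F(27) and 32: 59
merge G(40) and B(41): 81
merge A(52) and C(58): 110
merge 59 and 81: 140
merge 110 and 140: 250
Total encoded bits = sum of merged weights = 32 + 59 + 81 + 110 + 140 + 250 = 672.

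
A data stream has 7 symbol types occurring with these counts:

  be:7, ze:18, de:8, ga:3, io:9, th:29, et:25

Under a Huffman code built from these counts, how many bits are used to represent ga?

4

Huffman merges, smallest pair first:
combine ga(3), be(7) → 10
combine de(8), io(9) → 17
combine 10, 17 → 27
combine ze(18), et(25) → 43
combine 27, th(29) → 56
combine 43, 56 → 99
ga sits 4 levels below the root, so its codeword is 4 bits.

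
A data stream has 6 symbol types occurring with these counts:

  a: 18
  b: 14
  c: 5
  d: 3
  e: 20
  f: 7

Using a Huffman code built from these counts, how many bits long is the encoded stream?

157

Merge the two smallest weights repeatedly:
d(3) + c(5) → 8
f(7) + 8 → 15
b(14) + 15 → 29
a(18) + e(20) → 38
29 + 38 → 67
Each symbol's bit-cost is frequency × depth; summing gives 157 bits (equivalently 8 + 15 + 29 + 38 + 67).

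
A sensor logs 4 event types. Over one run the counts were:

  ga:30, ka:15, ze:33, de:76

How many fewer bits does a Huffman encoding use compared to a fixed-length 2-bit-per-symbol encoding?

31

Fixed-length: 2 bits × 154 symbols = 308 bits.
Huffman merges:
ka(15) + ga(30) → 45
ze(33) + 45 → 78
de(76) + 78 → 154
Huffman total = 45 + 78 + 154 = 277 bits.
Saving = 308 − 277 = 31 bits.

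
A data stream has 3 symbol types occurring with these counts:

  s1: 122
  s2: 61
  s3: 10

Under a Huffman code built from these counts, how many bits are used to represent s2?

2

Huffman merges, smallest pair first:
merge s3(10) and s2(61): 71
merge 71 and s1(122): 193
s2 sits 2 levels below the root, so its codeword is 2 bits.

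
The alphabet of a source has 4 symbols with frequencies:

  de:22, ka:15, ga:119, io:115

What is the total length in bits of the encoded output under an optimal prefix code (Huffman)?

Build the Huffman tree bottom-up:
ka(15) + de(22) → 37
37 + io(115) → 152
ga(119) + 152 → 271
Each symbol's bit-cost is frequency × depth; summing gives 460 bits (equivalently 37 + 152 + 271).

460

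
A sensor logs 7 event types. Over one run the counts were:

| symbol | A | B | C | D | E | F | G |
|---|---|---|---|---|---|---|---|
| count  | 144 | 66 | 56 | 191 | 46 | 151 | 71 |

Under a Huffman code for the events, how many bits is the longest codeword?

Merge the two lowest-weight nodes at each step:
combine E(46), C(56) → 102
combine B(66), G(71) → 137
combine 102, 137 → 239
combine A(144), F(151) → 295
combine D(191), 239 → 430
combine 295, 430 → 725
The rarest symbols sit at the bottom; the longest codeword is 4 bits.

4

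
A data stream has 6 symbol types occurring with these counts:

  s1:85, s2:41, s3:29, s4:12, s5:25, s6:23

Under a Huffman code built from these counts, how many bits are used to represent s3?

3

Huffman merges, smallest pair first:
combine s4(12), s6(23) → 35
combine s5(25), s3(29) → 54
combine 35, s2(41) → 76
combine 54, 76 → 130
combine s1(85), 130 → 215
s3 sits 3 levels below the root, so its codeword is 3 bits.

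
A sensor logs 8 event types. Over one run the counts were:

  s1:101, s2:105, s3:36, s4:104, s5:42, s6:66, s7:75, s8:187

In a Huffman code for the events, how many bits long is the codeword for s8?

Huffman merges, smallest pair first:
s3(36) + s5(42) → 78
s6(66) + s7(75) → 141
78 + s1(101) → 179
s4(104) + s2(105) → 209
141 + 179 → 320
s8(187) + 209 → 396
320 + 396 → 716
s8's leaf is at depth 2, giving a 2-bit codeword.

2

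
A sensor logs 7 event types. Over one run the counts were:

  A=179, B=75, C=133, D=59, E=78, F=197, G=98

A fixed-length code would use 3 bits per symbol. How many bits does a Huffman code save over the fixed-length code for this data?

242

Fixed-length: 3 bits × 819 symbols = 2457 bits.
Huffman merges:
combine D(59), B(75) → 134
combine E(78), G(98) → 176
combine C(133), 134 → 267
combine 176, A(179) → 355
combine F(197), 267 → 464
combine 355, 464 → 819
Huffman total = 134 + 176 + 267 + 355 + 464 + 819 = 2215 bits.
Saving = 2457 − 2215 = 242 bits.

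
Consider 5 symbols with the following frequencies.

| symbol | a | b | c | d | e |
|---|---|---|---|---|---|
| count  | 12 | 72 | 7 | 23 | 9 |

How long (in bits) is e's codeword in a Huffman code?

4

Repeatedly merge the two smallest:
merge c(7) and e(9): 16
merge a(12) and 16: 28
merge d(23) and 28: 51
merge 51 and b(72): 123
The subtree containing e is merged 4 times, so code length = 4.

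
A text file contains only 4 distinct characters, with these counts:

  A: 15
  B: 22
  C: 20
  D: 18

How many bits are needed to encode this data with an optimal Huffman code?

150

Greedily combine the two least-frequent nodes:
merge A(15) and D(18): 33
merge C(20) and B(22): 42
merge 33 and 42: 75
The encoded length is the sum of every internal node's weight: 33 + 42 + 75 = 150 bits.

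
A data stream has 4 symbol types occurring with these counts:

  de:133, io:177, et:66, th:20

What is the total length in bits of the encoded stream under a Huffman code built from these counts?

701

Build the Huffman tree bottom-up:
merge th(20) and et(66): 86
merge 86 and de(133): 219
merge io(177) and 219: 396
Each symbol's bit-cost is frequency × depth; summing gives 701 bits (equivalently 86 + 219 + 396).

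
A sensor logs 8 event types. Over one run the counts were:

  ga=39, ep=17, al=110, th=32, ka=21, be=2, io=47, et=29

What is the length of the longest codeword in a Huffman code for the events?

5

Merge the two lowest-weight nodes at each step:
be(2) + ep(17) → 19
19 + ka(21) → 40
et(29) + th(32) → 61
ga(39) + 40 → 79
io(47) + 61 → 108
79 + 108 → 187
al(110) + 187 → 297
Maximum depth reached is 5.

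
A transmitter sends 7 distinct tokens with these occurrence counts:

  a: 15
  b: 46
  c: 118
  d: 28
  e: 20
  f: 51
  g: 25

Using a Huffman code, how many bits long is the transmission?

Build the Huffman tree bottom-up:
a(15) + e(20) → 35
g(25) + d(28) → 53
35 + b(46) → 81
f(51) + 53 → 104
81 + 104 → 185
c(118) + 185 → 303
Each symbol's bit-cost is frequency × depth; summing gives 761 bits (equivalently 35 + 53 + 81 + 104 + 185 + 303).

761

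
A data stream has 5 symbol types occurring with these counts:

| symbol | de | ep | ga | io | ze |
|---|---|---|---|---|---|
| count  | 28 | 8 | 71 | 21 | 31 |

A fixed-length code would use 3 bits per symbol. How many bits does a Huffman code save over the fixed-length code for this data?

144

Fixed-length: 3 bits × 159 symbols = 477 bits.
Huffman merges:
merge ep(8) and io(21): 29
merge de(28) and 29: 57
merge ze(31) and 57: 88
merge ga(71) and 88: 159
Huffman total = 29 + 57 + 88 + 159 = 333 bits.
Saving = 477 − 333 = 144 bits.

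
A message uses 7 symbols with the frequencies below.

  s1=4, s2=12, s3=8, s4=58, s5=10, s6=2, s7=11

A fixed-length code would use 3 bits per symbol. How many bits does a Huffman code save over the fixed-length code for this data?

Fixed-length: 3 bits × 105 symbols = 315 bits.
Huffman merges:
s6(2) + s1(4) → 6
6 + s3(8) → 14
s5(10) + s7(11) → 21
s2(12) + 14 → 26
21 + 26 → 47
47 + s4(58) → 105
Huffman total = 6 + 14 + 21 + 26 + 47 + 105 = 219 bits.
Saving = 315 − 219 = 96 bits.

96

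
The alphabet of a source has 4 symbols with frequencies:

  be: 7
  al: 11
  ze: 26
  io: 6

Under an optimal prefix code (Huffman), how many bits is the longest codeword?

3

Merge the two lowest-weight nodes at each step:
io(6) + be(7) → 13
al(11) + 13 → 24
24 + ze(26) → 50
Maximum depth reached is 3.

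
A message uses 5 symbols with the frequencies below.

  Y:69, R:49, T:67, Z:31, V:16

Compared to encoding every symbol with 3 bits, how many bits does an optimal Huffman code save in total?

Fixed-length: 3 bits × 232 symbols = 696 bits.
Huffman merges:
V(16) + Z(31) → 47
47 + R(49) → 96
T(67) + Y(69) → 136
96 + 136 → 232
Huffman total = 47 + 96 + 136 + 232 = 511 bits.
Saving = 696 − 511 = 185 bits.

185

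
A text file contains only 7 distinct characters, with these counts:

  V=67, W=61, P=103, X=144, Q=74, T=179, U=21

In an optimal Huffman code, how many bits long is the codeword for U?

4

Repeatedly merge the two smallest:
merge U(21) and W(61): 82
merge V(67) and Q(74): 141
merge 82 and P(103): 185
merge 141 and X(144): 285
merge T(179) and 185: 364
merge 285 and 364: 649
U sits 4 levels below the root, so its codeword is 4 bits.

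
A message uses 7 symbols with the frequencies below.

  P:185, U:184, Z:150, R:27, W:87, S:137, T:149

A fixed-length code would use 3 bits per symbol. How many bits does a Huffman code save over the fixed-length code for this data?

255

Fixed-length: 3 bits × 919 symbols = 2757 bits.
Huffman merges:
merge R(27) and W(87): 114
merge 114 and S(137): 251
merge T(149) and Z(150): 299
merge U(184) and P(185): 369
merge 251 and 299: 550
merge 369 and 550: 919
Huffman total = 114 + 251 + 299 + 369 + 550 + 919 = 2502 bits.
Saving = 2757 − 2502 = 255 bits.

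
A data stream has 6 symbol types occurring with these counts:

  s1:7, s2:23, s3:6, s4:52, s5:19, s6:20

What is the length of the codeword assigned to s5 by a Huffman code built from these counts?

Build the tree from the bottom:
merge s3(6) and s1(7): 13
merge 13 and s5(19): 32
merge s6(20) and s2(23): 43
merge 32 and 43: 75
merge s4(52) and 75: 127
s5's leaf is at depth 3, giving a 3-bit codeword.

3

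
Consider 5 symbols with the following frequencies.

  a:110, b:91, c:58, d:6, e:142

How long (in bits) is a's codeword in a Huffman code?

2

Build the tree from the bottom:
combine d(6), c(58) → 64
combine 64, b(91) → 155
combine a(110), e(142) → 252
combine 155, 252 → 407
The subtree containing a is merged 2 times, so code length = 2.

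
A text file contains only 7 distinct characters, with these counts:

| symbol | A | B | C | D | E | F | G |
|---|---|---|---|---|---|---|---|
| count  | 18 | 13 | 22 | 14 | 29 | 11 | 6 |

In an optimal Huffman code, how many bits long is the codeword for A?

3

Repeatedly merge the two smallest:
combine G(6), F(11) → 17
combine B(13), D(14) → 27
combine 17, A(18) → 35
combine C(22), 27 → 49
combine E(29), 35 → 64
combine 49, 64 → 113
A sits 3 levels below the root, so its codeword is 3 bits.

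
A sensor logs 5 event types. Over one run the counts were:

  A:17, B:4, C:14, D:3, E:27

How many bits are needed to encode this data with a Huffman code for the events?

Build the Huffman tree bottom-up:
merge D(3) and B(4): 7
merge 7 and C(14): 21
merge A(17) and 21: 38
merge E(27) and 38: 65
Each symbol's bit-cost is frequency × depth; summing gives 131 bits (equivalently 7 + 21 + 38 + 65).

131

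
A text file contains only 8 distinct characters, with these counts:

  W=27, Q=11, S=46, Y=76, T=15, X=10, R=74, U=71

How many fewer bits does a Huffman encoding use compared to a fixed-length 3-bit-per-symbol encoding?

101

Fixed-length: 3 bits × 330 symbols = 990 bits.
Huffman merges:
X(10) + Q(11) → 21
T(15) + 21 → 36
W(27) + 36 → 63
S(46) + 63 → 109
U(71) + R(74) → 145
Y(76) + 109 → 185
145 + 185 → 330
Huffman total = 21 + 36 + 63 + 109 + 145 + 185 + 330 = 889 bits.
Saving = 990 − 889 = 101 bits.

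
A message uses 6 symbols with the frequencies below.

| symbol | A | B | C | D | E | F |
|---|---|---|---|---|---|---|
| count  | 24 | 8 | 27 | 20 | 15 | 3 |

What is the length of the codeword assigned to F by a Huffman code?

Build the tree from the bottom:
F(3) + B(8) → 11
11 + E(15) → 26
D(20) + A(24) → 44
26 + C(27) → 53
44 + 53 → 97
F sits 4 levels below the root, so its codeword is 4 bits.

4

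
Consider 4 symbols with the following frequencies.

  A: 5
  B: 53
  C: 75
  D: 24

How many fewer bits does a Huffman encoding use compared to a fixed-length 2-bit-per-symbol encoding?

Fixed-length: 2 bits × 157 symbols = 314 bits.
Huffman merges:
merge A(5) and D(24): 29
merge 29 and B(53): 82
merge C(75) and 82: 157
Huffman total = 29 + 82 + 157 = 268 bits.
Saving = 314 − 268 = 46 bits.

46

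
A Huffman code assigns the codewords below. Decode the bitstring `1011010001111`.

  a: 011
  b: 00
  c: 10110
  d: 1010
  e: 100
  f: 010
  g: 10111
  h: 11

ceah

Read left to right; each codeword is recognised as soon as it completes (prefix code):
  10110→c | 100→e | 011→a | 11→h
Decoded message: ceah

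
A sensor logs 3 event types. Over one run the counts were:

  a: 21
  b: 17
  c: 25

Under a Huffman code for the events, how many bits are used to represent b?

Huffman merges, smallest pair first:
combine b(17), a(21) → 38
combine c(25), 38 → 63
The subtree containing b is merged 2 times, so code length = 2.

2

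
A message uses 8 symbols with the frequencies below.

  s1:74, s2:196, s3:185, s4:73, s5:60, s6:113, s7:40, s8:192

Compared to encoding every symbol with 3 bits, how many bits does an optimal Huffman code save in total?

Fixed-length: 3 bits × 933 symbols = 2799 bits.
Huffman merges:
combine s7(40), s5(60) → 100
combine s4(73), s1(74) → 147
combine 100, s6(113) → 213
combine 147, s3(185) → 332
combine s8(192), s2(196) → 388
combine 213, 332 → 545
combine 388, 545 → 933
Huffman total = 100 + 147 + 213 + 332 + 388 + 545 + 933 = 2658 bits.
Saving = 2799 − 2658 = 141 bits.

141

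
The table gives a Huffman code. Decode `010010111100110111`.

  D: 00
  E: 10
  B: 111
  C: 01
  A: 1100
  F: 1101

Read left to right; each codeword is recognised as soon as it completes (prefix code):
  01→C | 00→D | 10→E | 111→B | 10→E | 01→C | 10→E | 111→B
Decoded message: CDEBECEB

CDEBECEB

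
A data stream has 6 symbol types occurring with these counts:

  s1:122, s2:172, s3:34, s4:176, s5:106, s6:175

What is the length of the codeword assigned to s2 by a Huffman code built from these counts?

2

Huffman merges, smallest pair first:
merge s3(34) and s5(106): 140
merge s1(122) and 140: 262
merge s2(172) and s6(175): 347
merge s4(176) and 262: 438
merge 347 and 438: 785
The subtree containing s2 is merged 2 times, so code length = 2.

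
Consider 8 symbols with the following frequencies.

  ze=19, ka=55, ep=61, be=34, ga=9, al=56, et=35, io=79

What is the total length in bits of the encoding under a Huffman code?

Merge the two smallest weights repeatedly:
ga(9) + ze(19) → 28
28 + be(34) → 62
et(35) + ka(55) → 90
al(56) + ep(61) → 117
62 + io(79) → 141
90 + 117 → 207
141 + 207 → 348
Each symbol's bit-cost is frequency × depth; summing gives 993 bits (equivalently 28 + 62 + 90 + 117 + 141 + 207 + 348).

993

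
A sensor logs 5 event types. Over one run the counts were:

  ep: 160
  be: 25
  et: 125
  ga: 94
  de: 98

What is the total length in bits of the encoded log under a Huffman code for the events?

Build the Huffman tree bottom-up:
merge be(25) and ga(94): 119
merge de(98) and 119: 217
merge et(125) and ep(160): 285
merge 217 and 285: 502
Total encoded bits = sum of merged weights = 119 + 217 + 285 + 502 = 1123.

1123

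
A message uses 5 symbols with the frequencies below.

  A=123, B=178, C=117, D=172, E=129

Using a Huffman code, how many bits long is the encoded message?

Merge the two smallest weights repeatedly:
combine C(117), A(123) → 240
combine E(129), D(172) → 301
combine B(178), 240 → 418
combine 301, 418 → 719
Each symbol's bit-cost is frequency × depth; summing gives 1678 bits (equivalently 240 + 301 + 418 + 719).

1678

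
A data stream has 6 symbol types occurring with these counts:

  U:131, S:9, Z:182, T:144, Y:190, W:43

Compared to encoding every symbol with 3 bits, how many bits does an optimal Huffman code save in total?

464

Fixed-length: 3 bits × 699 symbols = 2097 bits.
Huffman merges:
S(9) + W(43) → 52
52 + U(131) → 183
T(144) + Z(182) → 326
183 + Y(190) → 373
326 + 373 → 699
Huffman total = 52 + 183 + 326 + 373 + 699 = 1633 bits.
Saving = 2097 − 1633 = 464 bits.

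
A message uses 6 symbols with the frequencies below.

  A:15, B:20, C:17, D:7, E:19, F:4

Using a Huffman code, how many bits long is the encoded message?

Build the Huffman tree bottom-up:
merge F(4) and D(7): 11
merge 11 and A(15): 26
merge C(17) and E(19): 36
merge B(20) and 26: 46
merge 36 and 46: 82
Each symbol's bit-cost is frequency × depth; summing gives 201 bits (equivalently 11 + 26 + 36 + 46 + 82).

201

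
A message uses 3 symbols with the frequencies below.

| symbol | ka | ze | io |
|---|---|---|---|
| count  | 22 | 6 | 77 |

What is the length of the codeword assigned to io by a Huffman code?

Huffman merges, smallest pair first:
ze(6) + ka(22) → 28
28 + io(77) → 105
io sits one level below the root: a 1-bit codeword.

1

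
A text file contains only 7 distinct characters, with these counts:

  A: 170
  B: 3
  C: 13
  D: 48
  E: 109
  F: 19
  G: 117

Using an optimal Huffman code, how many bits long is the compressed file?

Merge the two smallest weights repeatedly:
combine B(3), C(13) → 16
combine 16, F(19) → 35
combine 35, D(48) → 83
combine 83, E(109) → 192
combine G(117), A(170) → 287
combine 192, 287 → 479
Each symbol's bit-cost is frequency × depth; summing gives 1092 bits (equivalently 16 + 35 + 83 + 192 + 287 + 479).

1092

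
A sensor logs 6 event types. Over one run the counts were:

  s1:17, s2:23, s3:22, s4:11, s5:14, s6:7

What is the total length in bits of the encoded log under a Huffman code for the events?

Merge the two smallest weights repeatedly:
s6(7) + s4(11) → 18
s5(14) + s1(17) → 31
18 + s3(22) → 40
s2(23) + 31 → 54
40 + 54 → 94
The encoded length is the sum of every internal node's weight: 18 + 31 + 40 + 54 + 94 = 237 bits.

237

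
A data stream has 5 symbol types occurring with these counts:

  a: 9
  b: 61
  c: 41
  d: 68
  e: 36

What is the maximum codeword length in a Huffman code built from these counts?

Merge the two lowest-weight nodes at each step:
merge a(9) and e(36): 45
merge c(41) and 45: 86
merge b(61) and d(68): 129
merge 86 and 129: 215
The first pair merged (a, e) ends up deepest, at depth 3.

3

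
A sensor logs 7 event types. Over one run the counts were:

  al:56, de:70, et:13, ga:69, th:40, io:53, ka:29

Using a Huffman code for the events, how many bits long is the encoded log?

Build the Huffman tree bottom-up:
combine et(13), ka(29) → 42
combine th(40), 42 → 82
combine io(53), al(56) → 109
combine ga(69), de(70) → 139
combine 82, 109 → 191
combine 139, 191 → 330
Total encoded bits = sum of merged weights = 42 + 82 + 109 + 139 + 191 + 330 = 893.

893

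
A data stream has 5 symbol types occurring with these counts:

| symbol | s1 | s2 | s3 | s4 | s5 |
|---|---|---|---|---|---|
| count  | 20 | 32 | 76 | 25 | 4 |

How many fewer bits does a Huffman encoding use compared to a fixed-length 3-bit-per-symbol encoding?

160

Fixed-length: 3 bits × 157 symbols = 471 bits.
Huffman merges:
combine s5(4), s1(20) → 24
combine 24, s4(25) → 49
combine s2(32), 49 → 81
combine s3(76), 81 → 157
Huffman total = 24 + 49 + 81 + 157 = 311 bits.
Saving = 471 − 311 = 160 bits.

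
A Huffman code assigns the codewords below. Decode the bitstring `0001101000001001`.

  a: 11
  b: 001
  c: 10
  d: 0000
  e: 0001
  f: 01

eccdcf

Read left to right; each codeword is recognised as soon as it completes (prefix code):
  0001→e | 10→c | 10→c | 0000→d | 10→c | 01→f
Decoded message: eccdcf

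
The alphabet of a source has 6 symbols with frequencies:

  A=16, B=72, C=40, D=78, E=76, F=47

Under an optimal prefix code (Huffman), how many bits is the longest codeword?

Merge the two lowest-weight nodes at each step:
A(16) + C(40) → 56
F(47) + 56 → 103
B(72) + E(76) → 148
D(78) + 103 → 181
148 + 181 → 329
The first pair merged (A, C) ends up deepest, at depth 4.

4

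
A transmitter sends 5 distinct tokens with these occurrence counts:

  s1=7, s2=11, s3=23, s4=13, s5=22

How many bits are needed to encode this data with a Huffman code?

Merge the two smallest weights repeatedly:
combine s1(7), s2(11) → 18
combine s4(13), 18 → 31
combine s5(22), s3(23) → 45
combine 31, 45 → 76
Each symbol's bit-cost is frequency × depth; summing gives 170 bits (equivalently 18 + 31 + 45 + 76).

170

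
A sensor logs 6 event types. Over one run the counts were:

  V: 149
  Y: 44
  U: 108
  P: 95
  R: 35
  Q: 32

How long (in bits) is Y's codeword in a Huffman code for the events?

3

Repeatedly merge the two smallest:
Q(32) + R(35) → 67
Y(44) + 67 → 111
P(95) + U(108) → 203
111 + V(149) → 260
203 + 260 → 463
Y sits 3 levels below the root, so its codeword is 3 bits.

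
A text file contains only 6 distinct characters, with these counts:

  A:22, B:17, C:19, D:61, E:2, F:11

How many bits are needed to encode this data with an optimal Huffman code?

Merge the two smallest weights repeatedly:
combine E(2), F(11) → 13
combine 13, B(17) → 30
combine C(19), A(22) → 41
combine 30, 41 → 71
combine D(61), 71 → 132
Total encoded bits = sum of merged weights = 13 + 30 + 41 + 71 + 132 = 287.

287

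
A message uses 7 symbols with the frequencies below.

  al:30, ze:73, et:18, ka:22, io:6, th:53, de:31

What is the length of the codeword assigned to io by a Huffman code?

Repeatedly merge the two smallest:
combine io(6), et(18) → 24
combine ka(22), 24 → 46
combine al(30), de(31) → 61
combine 46, th(53) → 99
combine 61, ze(73) → 134
combine 99, 134 → 233
io sits 4 levels below the root, so its codeword is 4 bits.

4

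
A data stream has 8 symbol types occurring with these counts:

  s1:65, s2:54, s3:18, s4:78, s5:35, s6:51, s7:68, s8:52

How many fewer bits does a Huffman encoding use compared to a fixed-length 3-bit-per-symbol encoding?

25

Fixed-length: 3 bits × 421 symbols = 1263 bits.
Huffman merges:
merge s3(18) and s5(35): 53
merge s6(51) and s8(52): 103
merge 53 and s2(54): 107
merge s1(65) and s7(68): 133
merge s4(78) and 103: 181
merge 107 and 133: 240
merge 181 and 240: 421
Huffman total = 53 + 103 + 107 + 133 + 181 + 240 + 421 = 1238 bits.
Saving = 1263 − 1238 = 25 bits.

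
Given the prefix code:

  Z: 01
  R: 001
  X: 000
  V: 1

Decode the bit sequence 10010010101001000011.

VRRZZRXZV

Read left to right; each codeword is recognised as soon as it completes (prefix code):
  1→V | 001→R | 001→R | 01→Z | 01→Z | 001→R | 000→X | 01→Z | 1→V
Decoded message: VRRZZRXZV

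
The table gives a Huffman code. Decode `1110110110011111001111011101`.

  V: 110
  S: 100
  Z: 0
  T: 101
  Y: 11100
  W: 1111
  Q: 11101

QTSWSWZQ

Read left to right; each codeword is recognised as soon as it completes (prefix code):
  11101→Q | 101→T | 100→S | 1111→W | 100→S | 1111→W | 0→Z | 11101→Q
Decoded message: QTSWSWZQ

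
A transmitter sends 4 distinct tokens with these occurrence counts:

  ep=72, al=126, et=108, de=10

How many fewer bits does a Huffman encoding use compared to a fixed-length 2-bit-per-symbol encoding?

Fixed-length: 2 bits × 316 symbols = 632 bits.
Huffman merges:
combine de(10), ep(72) → 82
combine 82, et(108) → 190
combine al(126), 190 → 316
Huffman total = 82 + 190 + 316 = 588 bits.
Saving = 632 − 588 = 44 bits.

44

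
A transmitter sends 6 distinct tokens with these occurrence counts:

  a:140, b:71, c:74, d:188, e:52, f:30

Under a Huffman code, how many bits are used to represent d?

2

Huffman merges, smallest pair first:
merge f(30) and e(52): 82
merge b(71) and c(74): 145
merge 82 and a(140): 222
merge 145 and d(188): 333
merge 222 and 333: 555
d's leaf is at depth 2, giving a 2-bit codeword.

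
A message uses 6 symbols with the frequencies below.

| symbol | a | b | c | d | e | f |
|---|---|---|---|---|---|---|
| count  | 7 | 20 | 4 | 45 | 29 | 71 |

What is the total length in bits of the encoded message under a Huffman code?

Merge the two smallest weights repeatedly:
combine c(4), a(7) → 11
combine 11, b(20) → 31
combine e(29), 31 → 60
combine d(45), 60 → 105
combine f(71), 105 → 176
The encoded length is the sum of every internal node's weight: 11 + 31 + 60 + 105 + 176 = 383 bits.

383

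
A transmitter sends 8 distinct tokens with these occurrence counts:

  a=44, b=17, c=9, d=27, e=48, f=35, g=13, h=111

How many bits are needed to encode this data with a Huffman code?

813

Greedily combine the two least-frequent nodes:
merge c(9) and g(13): 22
merge b(17) and 22: 39
merge d(27) and f(35): 62
merge 39 and a(44): 83
merge e(48) and 62: 110
merge 83 and 110: 193
merge h(111) and 193: 304
Each symbol's bit-cost is frequency × depth; summing gives 813 bits (equivalently 22 + 39 + 62 + 83 + 110 + 193 + 304).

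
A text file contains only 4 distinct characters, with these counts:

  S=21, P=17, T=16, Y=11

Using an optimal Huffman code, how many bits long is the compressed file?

130

Greedily combine the two least-frequent nodes:
Y(11) + T(16) → 27
P(17) + S(21) → 38
27 + 38 → 65
Each symbol's bit-cost is frequency × depth; summing gives 130 bits (equivalently 27 + 38 + 65).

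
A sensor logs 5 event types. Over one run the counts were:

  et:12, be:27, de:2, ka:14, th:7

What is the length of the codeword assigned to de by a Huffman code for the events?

4

Build the tree from the bottom:
merge de(2) and th(7): 9
merge 9 and et(12): 21
merge ka(14) and 21: 35
merge be(27) and 35: 62
de's leaf is at depth 4, giving a 4-bit codeword.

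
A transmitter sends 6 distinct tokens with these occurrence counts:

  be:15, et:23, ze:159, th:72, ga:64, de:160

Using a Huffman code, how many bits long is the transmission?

Greedily combine the two least-frequent nodes:
combine be(15), et(23) → 38
combine 38, ga(64) → 102
combine th(72), 102 → 174
combine ze(159), de(160) → 319
combine 174, 319 → 493
Each symbol's bit-cost is frequency × depth; summing gives 1126 bits (equivalently 38 + 102 + 174 + 319 + 493).

1126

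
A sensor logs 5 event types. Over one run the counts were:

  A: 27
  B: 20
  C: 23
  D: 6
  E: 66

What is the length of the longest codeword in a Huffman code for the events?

4

Merge the two lowest-weight nodes at each step:
combine D(6), B(20) → 26
combine C(23), 26 → 49
combine A(27), 49 → 76
combine E(66), 76 → 142
The first pair merged (D, B) ends up deepest, at depth 4.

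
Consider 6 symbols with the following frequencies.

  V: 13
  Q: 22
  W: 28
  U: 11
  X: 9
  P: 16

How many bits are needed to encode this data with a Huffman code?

247

Build the Huffman tree bottom-up:
combine X(9), U(11) → 20
combine V(13), P(16) → 29
combine 20, Q(22) → 42
combine W(28), 29 → 57
combine 42, 57 → 99
Each symbol's bit-cost is frequency × depth; summing gives 247 bits (equivalently 20 + 29 + 42 + 57 + 99).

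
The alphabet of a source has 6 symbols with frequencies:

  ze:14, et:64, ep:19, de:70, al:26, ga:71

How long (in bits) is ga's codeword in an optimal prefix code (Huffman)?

Build the tree from the bottom:
merge ze(14) and ep(19): 33
merge al(26) and 33: 59
merge 59 and et(64): 123
merge de(70) and ga(71): 141
merge 123 and 141: 264
The subtree containing ga is merged 2 times, so code length = 2.

2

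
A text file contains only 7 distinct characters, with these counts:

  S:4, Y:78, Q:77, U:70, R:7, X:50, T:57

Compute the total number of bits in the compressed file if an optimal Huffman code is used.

876

Merge the two smallest weights repeatedly:
combine S(4), R(7) → 11
combine 11, X(50) → 61
combine T(57), 61 → 118
combine U(70), Q(77) → 147
combine Y(78), 118 → 196
combine 147, 196 → 343
Each symbol's bit-cost is frequency × depth; summing gives 876 bits (equivalently 11 + 61 + 118 + 147 + 196 + 343).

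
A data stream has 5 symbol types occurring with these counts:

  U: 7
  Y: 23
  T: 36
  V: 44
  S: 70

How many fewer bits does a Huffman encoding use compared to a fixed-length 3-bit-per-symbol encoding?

Fixed-length: 3 bits × 180 symbols = 540 bits.
Huffman merges:
U(7) + Y(23) → 30
30 + T(36) → 66
V(44) + 66 → 110
S(70) + 110 → 180
Huffman total = 30 + 66 + 110 + 180 = 386 bits.
Saving = 540 − 386 = 154 bits.

154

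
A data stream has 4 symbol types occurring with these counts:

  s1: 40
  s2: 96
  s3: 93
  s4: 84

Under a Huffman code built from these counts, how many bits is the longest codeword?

2

Merge the two lowest-weight nodes at each step:
combine s1(40), s4(84) → 124
combine s3(93), s2(96) → 189
combine 124, 189 → 313
Maximum depth reached is 2.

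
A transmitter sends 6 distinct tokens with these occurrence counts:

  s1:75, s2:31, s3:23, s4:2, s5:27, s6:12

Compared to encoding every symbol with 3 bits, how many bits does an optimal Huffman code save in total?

136

Fixed-length: 3 bits × 170 symbols = 510 bits.
Huffman merges:
merge s4(2) and s6(12): 14
merge 14 and s3(23): 37
merge s5(27) and s2(31): 58
merge 37 and 58: 95
merge s1(75) and 95: 170
Huffman total = 14 + 37 + 58 + 95 + 170 = 374 bits.
Saving = 510 − 374 = 136 bits.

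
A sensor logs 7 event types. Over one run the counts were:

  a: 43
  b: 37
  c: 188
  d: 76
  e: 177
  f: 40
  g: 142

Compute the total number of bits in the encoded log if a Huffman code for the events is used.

Merge the two smallest weights repeatedly:
merge b(37) and f(40): 77
merge a(43) and d(76): 119
merge 77 and 119: 196
merge g(142) and e(177): 319
merge c(188) and 196: 384
merge 319 and 384: 703
The encoded length is the sum of every internal node's weight: 77 + 119 + 196 + 319 + 384 + 703 = 1798 bits.

1798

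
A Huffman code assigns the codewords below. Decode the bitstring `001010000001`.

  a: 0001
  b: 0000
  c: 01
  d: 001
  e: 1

dcbd

Read left to right; each codeword is recognised as soon as it completes (prefix code):
  001→d | 01→c | 0000→b | 001→d
Decoded message: dcbd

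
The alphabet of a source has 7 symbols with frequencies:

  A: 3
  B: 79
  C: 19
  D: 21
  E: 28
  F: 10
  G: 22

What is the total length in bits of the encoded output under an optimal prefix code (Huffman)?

433

Build the Huffman tree bottom-up:
combine A(3), F(10) → 13
combine 13, C(19) → 32
combine D(21), G(22) → 43
combine E(28), 32 → 60
combine 43, 60 → 103
combine B(79), 103 → 182
Total encoded bits = sum of merged weights = 13 + 32 + 43 + 60 + 103 + 182 = 433.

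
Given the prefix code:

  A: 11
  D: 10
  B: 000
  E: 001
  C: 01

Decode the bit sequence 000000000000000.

Read left to right; each codeword is recognised as soon as it completes (prefix code):
  000→B | 000→B | 000→B | 000→B | 000→B
Decoded message: BBBBB

BBBBB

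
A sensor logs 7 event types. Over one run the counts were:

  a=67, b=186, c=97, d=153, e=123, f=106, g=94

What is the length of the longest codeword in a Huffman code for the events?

Merge the two lowest-weight nodes at each step:
combine a(67), g(94) → 161
combine c(97), f(106) → 203
combine e(123), d(153) → 276
combine 161, b(186) → 347
combine 203, 276 → 479
combine 347, 479 → 826
Maximum depth reached is 3.

3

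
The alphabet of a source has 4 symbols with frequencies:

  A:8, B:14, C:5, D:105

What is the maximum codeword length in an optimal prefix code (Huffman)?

3

Merge the two lowest-weight nodes at each step:
combine C(5), A(8) → 13
combine 13, B(14) → 27
combine 27, D(105) → 132
Maximum depth reached is 3.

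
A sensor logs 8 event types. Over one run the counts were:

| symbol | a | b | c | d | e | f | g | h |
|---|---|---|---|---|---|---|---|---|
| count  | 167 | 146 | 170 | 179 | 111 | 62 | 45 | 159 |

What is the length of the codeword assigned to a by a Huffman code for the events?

Huffman merges, smallest pair first:
combine g(45), f(62) → 107
combine 107, e(111) → 218
combine b(146), h(159) → 305
combine a(167), c(170) → 337
combine d(179), 218 → 397
combine 305, 337 → 642
combine 397, 642 → 1039
a sits 3 levels below the root, so its codeword is 3 bits.

3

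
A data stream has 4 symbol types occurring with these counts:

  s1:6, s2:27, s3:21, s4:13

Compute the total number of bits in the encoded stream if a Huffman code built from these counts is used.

126

Build the Huffman tree bottom-up:
s1(6) + s4(13) → 19
19 + s3(21) → 40
s2(27) + 40 → 67
Each symbol's bit-cost is frequency × depth; summing gives 126 bits (equivalently 19 + 40 + 67).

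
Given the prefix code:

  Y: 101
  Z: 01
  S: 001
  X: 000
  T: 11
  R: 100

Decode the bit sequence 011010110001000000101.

ZYZRZXXY

Read left to right; each codeword is recognised as soon as it completes (prefix code):
  01→Z | 101→Y | 01→Z | 100→R | 01→Z | 000→X | 000→X | 101→Y
Decoded message: ZYZRZXXY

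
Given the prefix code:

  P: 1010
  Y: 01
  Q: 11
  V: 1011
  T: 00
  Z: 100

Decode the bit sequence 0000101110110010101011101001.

TTVVTPVPY

Read left to right; each codeword is recognised as soon as it completes (prefix code):
  00→T | 00→T | 1011→V | 1011→V | 00→T | 1010→P | 1011→V | 1010→P | 01→Y
Decoded message: TTVVTPVPY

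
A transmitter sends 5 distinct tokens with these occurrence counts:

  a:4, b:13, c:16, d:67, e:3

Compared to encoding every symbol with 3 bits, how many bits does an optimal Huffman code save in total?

Fixed-length: 3 bits × 103 symbols = 309 bits.
Huffman merges:
merge e(3) and a(4): 7
merge 7 and b(13): 20
merge c(16) and 20: 36
merge 36 and d(67): 103
Huffman total = 7 + 20 + 36 + 103 = 166 bits.
Saving = 309 − 166 = 143 bits.

143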